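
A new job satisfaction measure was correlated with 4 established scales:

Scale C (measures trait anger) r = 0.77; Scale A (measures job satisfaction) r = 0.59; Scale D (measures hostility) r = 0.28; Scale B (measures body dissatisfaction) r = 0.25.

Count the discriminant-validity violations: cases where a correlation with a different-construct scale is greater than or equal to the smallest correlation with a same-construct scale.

Convergent (same construct = job satisfaction): Scale A.
Smallest convergent = 0.59. Discriminant values: 0.77, 0.28, 0.25; count ≥ 0.59 → 1.

1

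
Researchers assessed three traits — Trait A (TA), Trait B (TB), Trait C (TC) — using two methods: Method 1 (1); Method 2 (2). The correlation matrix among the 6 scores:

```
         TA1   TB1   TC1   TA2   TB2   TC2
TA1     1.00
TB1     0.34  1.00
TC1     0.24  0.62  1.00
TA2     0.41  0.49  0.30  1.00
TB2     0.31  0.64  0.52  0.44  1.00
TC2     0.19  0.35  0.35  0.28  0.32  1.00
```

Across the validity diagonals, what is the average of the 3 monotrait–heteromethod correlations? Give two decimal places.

0.47

Convergent values: 0.41, 0.64, 0.35; mean = 1.40/3 = 0.47.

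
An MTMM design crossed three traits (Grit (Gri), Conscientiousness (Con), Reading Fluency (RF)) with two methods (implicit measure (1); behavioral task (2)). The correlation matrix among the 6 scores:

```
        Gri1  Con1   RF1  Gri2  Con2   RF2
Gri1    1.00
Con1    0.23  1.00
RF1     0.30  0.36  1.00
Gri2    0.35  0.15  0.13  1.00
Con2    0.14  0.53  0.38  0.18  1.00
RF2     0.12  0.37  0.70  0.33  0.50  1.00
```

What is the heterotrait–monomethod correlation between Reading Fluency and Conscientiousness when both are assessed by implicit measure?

0.36

Different traits, same method: r(RF1, Con1) = 0.36.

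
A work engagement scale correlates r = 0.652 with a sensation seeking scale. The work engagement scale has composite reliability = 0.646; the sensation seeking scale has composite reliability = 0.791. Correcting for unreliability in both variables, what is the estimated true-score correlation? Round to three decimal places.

0.912

r_true = r_obs / √(r_xx · r_yy) = 0.652 / √(0.646 × 0.791) = 0.652 / √0.510986 = 0.652 / 0.7148 ≈ 0.912.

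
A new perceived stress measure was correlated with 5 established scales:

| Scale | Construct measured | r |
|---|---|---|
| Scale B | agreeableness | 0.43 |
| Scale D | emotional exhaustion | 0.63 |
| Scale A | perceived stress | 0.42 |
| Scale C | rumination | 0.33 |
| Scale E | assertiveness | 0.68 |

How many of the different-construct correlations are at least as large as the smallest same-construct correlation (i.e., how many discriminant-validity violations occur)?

Convergent (same construct = perceived stress): Scale A.
Smallest convergent = 0.42. Discriminant values: 0.43, 0.63, 0.33, 0.68; count ≥ 0.42 → 3.

3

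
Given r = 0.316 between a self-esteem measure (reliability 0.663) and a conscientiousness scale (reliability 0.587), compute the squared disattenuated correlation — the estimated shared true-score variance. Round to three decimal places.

Disattenuated r = 0.316 / √(0.663 × 0.587) = 0.316 / 0.6238 = 0.5066.
Shared true-score variance = 0.5066² = 0.2566 ≈ 0.257.

0.257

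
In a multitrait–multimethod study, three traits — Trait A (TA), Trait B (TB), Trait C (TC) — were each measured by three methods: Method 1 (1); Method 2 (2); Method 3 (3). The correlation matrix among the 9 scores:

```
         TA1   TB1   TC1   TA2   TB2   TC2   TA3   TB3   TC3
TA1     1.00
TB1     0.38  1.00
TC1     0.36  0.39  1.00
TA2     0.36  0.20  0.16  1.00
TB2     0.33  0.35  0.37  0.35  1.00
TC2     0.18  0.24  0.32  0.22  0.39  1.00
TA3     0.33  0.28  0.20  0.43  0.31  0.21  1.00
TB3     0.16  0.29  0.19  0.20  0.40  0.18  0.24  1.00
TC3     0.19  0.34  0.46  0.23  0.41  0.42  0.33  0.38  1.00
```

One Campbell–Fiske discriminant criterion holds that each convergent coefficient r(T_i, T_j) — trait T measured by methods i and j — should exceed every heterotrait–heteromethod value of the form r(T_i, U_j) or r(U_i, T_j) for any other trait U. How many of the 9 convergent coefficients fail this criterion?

4

Each convergent coefficient versus the relevant comparison correlations:
TA (methods 1·2): 0.36 vs {0.33, 0.20, 0.18, 0.16} → pass.
TA (methods 1·3): 0.33 vs {0.16, 0.28, 0.19, 0.20} → pass.
TA (methods 2·3): 0.43 vs {0.20, 0.31, 0.23, 0.21} → pass.
TB (methods 1·2): 0.35 vs {0.20, 0.33, 0.24, 0.37} → fail.
TB (methods 1·3): 0.29 vs {0.28, 0.16, 0.34, 0.19} → fail.
TB (methods 2·3): 0.40 vs {0.31, 0.20, 0.41, 0.18} → fail.
TC (methods 1·2): 0.32 vs {0.16, 0.18, 0.37, 0.24} → fail.
TC (methods 1·3): 0.46 vs {0.20, 0.19, 0.19, 0.34} → pass.
TC (methods 2·3): 0.42 vs {0.21, 0.23, 0.18, 0.41} → pass.
4 of 9 fail.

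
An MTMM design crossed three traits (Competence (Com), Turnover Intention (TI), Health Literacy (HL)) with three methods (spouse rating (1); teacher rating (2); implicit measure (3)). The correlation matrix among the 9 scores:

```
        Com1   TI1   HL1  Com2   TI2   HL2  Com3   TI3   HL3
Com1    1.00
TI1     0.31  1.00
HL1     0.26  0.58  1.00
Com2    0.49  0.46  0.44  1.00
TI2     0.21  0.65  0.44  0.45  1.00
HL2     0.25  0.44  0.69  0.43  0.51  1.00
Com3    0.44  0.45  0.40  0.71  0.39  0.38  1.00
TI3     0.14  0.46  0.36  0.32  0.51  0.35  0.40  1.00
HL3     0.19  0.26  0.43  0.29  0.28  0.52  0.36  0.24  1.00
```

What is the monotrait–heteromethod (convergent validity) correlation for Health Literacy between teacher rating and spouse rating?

Same trait (HL), different methods: r(HL2, HL1) = 0.69.

0.69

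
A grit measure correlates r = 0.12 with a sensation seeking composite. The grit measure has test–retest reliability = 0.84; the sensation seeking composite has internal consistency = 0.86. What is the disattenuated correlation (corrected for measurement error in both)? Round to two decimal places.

0.14

r_true = r_obs / √(r_xx · r_yy) = 0.12 / √(0.84 × 0.86) = 0.12 / √0.7224 = 0.12 / 0.8499 ≈ 0.14.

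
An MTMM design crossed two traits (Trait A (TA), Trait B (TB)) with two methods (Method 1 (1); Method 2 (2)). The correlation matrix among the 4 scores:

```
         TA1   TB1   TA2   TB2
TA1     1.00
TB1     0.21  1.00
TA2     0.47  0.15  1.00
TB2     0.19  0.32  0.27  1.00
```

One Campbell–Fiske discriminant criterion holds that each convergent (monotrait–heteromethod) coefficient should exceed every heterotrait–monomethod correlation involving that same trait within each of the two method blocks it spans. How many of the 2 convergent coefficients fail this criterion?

0

Checking each validity diagonal entry against its comparison values:
TA (methods 1·2): 0.47 vs {0.21, 0.27} → pass.
TB (methods 1·2): 0.32 vs {0.21, 0.27} → pass.
0 of 2 fail.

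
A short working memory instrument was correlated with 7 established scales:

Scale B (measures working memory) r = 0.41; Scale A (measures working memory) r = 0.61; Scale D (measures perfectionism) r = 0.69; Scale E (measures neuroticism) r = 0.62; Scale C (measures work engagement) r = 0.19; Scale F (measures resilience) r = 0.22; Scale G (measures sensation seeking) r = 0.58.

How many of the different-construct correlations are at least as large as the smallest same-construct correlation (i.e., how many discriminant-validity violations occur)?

3

Convergent (same construct = working memory): Scale B, Scale A.
Smallest convergent = 0.41. Discriminant values: 0.69, 0.62, 0.19, 0.22, 0.58; count ≥ 0.41 → 3.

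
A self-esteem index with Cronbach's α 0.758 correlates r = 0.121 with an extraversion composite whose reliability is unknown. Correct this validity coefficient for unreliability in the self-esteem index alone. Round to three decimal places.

Single correction: r_c = r_obs / √r_xx = 0.121 / √0.758 = 0.121 / 0.8706 ≈ 0.139.

0.139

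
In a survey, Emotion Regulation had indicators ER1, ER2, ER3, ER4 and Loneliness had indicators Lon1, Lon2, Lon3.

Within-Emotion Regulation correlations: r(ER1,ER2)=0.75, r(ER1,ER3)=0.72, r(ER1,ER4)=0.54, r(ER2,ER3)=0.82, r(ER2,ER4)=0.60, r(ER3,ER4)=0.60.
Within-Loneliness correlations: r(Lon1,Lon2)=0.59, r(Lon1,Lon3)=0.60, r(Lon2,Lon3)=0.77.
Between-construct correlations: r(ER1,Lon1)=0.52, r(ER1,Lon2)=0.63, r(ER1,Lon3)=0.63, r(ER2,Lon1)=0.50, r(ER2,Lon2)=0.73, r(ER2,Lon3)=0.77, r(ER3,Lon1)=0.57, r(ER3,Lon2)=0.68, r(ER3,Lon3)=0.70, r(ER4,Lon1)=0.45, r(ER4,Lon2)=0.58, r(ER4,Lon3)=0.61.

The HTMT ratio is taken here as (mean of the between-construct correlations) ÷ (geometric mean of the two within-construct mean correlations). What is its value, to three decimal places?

0.927

Between-construct mean = 7.37/12 = 0.6142.
Mean within-ER = 4.03/6 = 0.6717; mean within-Lon = 1.96/3 = 0.6533.
Geometric mean = √(0.6717 × 0.6533) = 0.6624.
HTMT = 0.6142 / 0.6624 = 0.927.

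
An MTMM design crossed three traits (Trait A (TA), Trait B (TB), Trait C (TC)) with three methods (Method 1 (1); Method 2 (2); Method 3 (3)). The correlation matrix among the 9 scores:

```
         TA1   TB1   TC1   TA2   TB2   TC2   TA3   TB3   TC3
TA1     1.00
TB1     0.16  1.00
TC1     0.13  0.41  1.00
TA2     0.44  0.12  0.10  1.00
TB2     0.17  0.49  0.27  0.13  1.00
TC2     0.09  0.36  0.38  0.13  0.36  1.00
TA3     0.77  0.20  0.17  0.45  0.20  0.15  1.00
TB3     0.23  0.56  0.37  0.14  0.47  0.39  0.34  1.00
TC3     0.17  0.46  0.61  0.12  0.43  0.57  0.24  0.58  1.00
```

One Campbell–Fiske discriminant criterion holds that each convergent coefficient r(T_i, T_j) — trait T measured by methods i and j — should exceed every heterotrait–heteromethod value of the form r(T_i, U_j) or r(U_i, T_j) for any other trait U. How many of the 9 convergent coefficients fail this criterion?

0

Convergent coefficients and their comparison sets:
TA (methods 1·2): 0.44 vs {0.17, 0.12, 0.09, 0.10} → pass.
TA (methods 1·3): 0.77 vs {0.23, 0.20, 0.17, 0.17} → pass.
TA (methods 2·3): 0.45 vs {0.14, 0.20, 0.12, 0.15} → pass.
TB (methods 1·2): 0.49 vs {0.12, 0.17, 0.36, 0.27} → pass.
TB (methods 1·3): 0.56 vs {0.20, 0.23, 0.46, 0.37} → pass.
TB (methods 2·3): 0.47 vs {0.20, 0.14, 0.43, 0.39} → pass.
TC (methods 1·2): 0.38 vs {0.10, 0.09, 0.27, 0.36} → pass.
TC (methods 1·3): 0.61 vs {0.17, 0.17, 0.37, 0.46} → pass.
TC (methods 2·3): 0.57 vs {0.15, 0.12, 0.39, 0.43} → pass.
0 of 9 fail.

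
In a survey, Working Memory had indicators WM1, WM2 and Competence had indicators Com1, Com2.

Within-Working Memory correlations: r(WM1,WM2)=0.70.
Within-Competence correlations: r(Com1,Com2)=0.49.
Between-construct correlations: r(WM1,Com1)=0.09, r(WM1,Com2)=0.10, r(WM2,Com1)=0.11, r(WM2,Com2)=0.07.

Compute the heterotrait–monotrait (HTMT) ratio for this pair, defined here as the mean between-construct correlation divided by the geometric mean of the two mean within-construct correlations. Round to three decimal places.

Between-construct mean = 0.37/4 = 0.0925.
Mean within-WM = 0.70/1 = 0.7000; mean within-Com = 0.49/1 = 0.4900.
Geometric mean = √(0.7000 × 0.4900) = 0.5857.
HTMT = 0.0925 / 0.5857 = 0.158.

0.158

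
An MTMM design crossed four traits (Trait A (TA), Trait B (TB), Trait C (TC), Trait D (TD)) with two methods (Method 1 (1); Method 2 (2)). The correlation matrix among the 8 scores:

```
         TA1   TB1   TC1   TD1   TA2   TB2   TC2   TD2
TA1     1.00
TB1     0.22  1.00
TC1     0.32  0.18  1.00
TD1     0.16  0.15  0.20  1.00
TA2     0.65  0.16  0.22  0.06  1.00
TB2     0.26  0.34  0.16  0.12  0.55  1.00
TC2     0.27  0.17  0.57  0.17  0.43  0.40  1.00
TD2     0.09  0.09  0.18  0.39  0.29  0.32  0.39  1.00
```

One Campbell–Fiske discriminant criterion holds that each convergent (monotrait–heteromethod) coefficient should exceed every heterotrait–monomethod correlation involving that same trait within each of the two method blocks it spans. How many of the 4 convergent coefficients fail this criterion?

2

Convergent coefficients and their comparison sets:
TA (methods 1·2): 0.65 vs {0.22, 0.55, 0.32, 0.43, 0.16, 0.29} → pass.
TB (methods 1·2): 0.34 vs {0.22, 0.55, 0.18, 0.40, 0.15, 0.32} → fail.
TC (methods 1·2): 0.57 vs {0.32, 0.43, 0.18, 0.40, 0.20, 0.39} → pass.
TD (methods 1·2): 0.39 vs {0.16, 0.29, 0.15, 0.32, 0.20, 0.39} → fail.
2 of 4 fail.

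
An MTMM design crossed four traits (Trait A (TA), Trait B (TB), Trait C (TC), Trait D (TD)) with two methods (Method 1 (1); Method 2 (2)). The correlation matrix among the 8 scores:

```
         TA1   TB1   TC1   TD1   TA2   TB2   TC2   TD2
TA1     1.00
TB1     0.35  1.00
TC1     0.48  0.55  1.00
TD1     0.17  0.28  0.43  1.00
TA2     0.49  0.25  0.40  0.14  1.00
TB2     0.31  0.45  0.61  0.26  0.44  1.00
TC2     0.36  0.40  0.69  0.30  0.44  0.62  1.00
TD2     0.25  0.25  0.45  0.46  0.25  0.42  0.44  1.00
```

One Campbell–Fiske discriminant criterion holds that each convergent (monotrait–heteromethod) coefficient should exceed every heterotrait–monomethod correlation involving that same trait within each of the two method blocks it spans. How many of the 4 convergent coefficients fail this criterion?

1

Checking each validity diagonal entry against its comparison values:
TA (methods 1·2): 0.49 vs {0.35, 0.44, 0.48, 0.44, 0.17, 0.25} → pass.
TB (methods 1·2): 0.45 vs {0.35, 0.44, 0.55, 0.62, 0.28, 0.42} → fail.
TC (methods 1·2): 0.69 vs {0.48, 0.44, 0.55, 0.62, 0.43, 0.44} → pass.
TD (methods 1·2): 0.46 vs {0.17, 0.25, 0.28, 0.42, 0.43, 0.44} → pass.
1 of 4 fail.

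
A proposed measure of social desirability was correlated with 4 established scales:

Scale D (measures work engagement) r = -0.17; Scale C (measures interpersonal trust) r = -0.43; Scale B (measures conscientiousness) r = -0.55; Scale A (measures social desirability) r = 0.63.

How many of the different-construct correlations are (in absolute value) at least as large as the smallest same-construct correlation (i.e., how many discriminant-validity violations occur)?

Convergent (same construct = social desirability): Scale A.
Smallest convergent = 0.63. Discriminant |r|: 0.17, 0.43, 0.55; count ≥ 0.63 → 0.

0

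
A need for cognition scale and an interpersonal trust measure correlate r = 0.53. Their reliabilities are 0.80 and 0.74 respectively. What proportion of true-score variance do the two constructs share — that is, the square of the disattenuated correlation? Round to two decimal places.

Disattenuated r = 0.53 / √(0.80 × 0.74) = 0.53 / 0.7694 = 0.6888.
Shared true-score variance = 0.6888² = 0.4744 ≈ 0.47.

0.47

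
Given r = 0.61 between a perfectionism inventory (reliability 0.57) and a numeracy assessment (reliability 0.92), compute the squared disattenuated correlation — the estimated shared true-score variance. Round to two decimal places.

0.71

Disattenuated r = 0.61 / √(0.57 × 0.92) = 0.61 / 0.7242 = 0.8423.
Shared true-score variance = 0.8423² = 0.7095 ≈ 0.71.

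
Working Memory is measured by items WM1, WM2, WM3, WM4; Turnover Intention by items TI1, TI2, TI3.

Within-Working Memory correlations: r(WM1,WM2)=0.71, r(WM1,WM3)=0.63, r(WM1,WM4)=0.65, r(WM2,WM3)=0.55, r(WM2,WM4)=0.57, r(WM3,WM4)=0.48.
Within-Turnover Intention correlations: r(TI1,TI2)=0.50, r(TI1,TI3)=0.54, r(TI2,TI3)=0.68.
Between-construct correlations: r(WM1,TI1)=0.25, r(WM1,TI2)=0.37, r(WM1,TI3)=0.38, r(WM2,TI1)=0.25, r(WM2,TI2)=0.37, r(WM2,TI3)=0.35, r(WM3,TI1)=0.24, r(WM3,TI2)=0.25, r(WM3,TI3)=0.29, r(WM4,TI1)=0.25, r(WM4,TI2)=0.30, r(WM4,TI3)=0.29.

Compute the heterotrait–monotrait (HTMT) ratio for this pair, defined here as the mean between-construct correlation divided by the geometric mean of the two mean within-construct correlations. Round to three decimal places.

Between-construct mean = 3.59/12 = 0.2992.
Mean within-WM = 3.59/6 = 0.5983; mean within-TI = 1.72/3 = 0.5733.
Geometric mean = √(0.5983 × 0.5733) = 0.5857.
HTMT = 0.2992 / 0.5857 = 0.511.

0.511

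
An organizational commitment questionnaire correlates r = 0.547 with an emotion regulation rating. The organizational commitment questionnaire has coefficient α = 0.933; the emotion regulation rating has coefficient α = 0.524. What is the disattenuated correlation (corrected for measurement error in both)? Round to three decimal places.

r_true = r_obs / √(r_xx · r_yy) = 0.547 / √(0.933 × 0.524) = 0.547 / √0.488892 = 0.547 / 0.6992 ≈ 0.782.

0.782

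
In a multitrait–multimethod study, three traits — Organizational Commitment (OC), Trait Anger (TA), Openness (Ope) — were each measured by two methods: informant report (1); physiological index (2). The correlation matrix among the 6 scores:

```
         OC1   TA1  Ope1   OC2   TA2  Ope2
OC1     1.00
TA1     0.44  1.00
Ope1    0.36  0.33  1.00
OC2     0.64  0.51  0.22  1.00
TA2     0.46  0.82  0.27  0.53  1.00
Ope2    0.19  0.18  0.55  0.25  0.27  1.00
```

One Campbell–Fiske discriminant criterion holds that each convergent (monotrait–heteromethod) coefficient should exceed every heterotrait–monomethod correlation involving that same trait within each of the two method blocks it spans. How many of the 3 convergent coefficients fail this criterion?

Convergent coefficients and their comparison sets:
OC (methods 1·2): 0.64 vs {0.44, 0.53, 0.36, 0.25} → pass.
TA (methods 1·2): 0.82 vs {0.44, 0.53, 0.33, 0.27} → pass.
Ope (methods 1·2): 0.55 vs {0.36, 0.25, 0.33, 0.27} → pass.
0 of 3 fail.

0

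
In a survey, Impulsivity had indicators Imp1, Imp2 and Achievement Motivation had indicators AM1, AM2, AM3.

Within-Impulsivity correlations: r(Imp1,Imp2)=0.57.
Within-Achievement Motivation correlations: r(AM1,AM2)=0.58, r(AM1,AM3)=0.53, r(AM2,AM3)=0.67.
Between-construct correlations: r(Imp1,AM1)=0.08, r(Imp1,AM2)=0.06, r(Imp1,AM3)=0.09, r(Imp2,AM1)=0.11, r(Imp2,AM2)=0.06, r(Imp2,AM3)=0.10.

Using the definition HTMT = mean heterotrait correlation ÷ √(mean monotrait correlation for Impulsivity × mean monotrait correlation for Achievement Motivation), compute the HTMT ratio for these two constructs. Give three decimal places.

0.143

Mean heterotrait r = 0.50/6 = 0.0833.
Mean within-Imp = 0.57/1 = 0.5700; mean within-AM = 1.78/3 = 0.5933.
Geometric mean = √(0.5700 × 0.5933) = 0.5815.
HTMT = 0.0833 / 0.5815 = 0.143.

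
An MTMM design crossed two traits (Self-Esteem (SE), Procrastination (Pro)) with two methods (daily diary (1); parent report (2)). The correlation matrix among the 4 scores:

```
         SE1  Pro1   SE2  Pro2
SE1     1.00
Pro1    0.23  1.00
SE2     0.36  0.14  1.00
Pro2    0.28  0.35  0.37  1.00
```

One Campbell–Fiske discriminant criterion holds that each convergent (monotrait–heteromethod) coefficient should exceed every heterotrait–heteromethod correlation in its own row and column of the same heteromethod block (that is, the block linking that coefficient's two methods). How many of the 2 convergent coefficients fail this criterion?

0

Convergent coefficients and their comparison sets:
SE (methods 1·2): 0.36 vs {0.28, 0.14} → pass.
Pro (methods 1·2): 0.35 vs {0.14, 0.28} → pass.
0 of 2 fail.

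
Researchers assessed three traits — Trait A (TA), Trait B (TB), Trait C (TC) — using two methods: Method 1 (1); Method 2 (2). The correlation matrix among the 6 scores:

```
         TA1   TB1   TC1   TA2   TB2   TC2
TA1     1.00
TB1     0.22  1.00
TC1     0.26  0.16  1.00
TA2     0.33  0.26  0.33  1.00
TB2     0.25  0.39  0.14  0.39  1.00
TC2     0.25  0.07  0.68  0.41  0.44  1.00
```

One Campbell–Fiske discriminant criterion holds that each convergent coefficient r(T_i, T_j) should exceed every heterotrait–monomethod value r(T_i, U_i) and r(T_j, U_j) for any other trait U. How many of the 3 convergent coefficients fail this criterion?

2

Each convergent coefficient versus the relevant comparison correlations:
TA (methods 1·2): 0.33 vs {0.22, 0.39, 0.26, 0.41} → fail.
TB (methods 1·2): 0.39 vs {0.22, 0.39, 0.16, 0.44} → fail.
TC (methods 1·2): 0.68 vs {0.26, 0.41, 0.16, 0.44} → pass.
2 of 3 fail.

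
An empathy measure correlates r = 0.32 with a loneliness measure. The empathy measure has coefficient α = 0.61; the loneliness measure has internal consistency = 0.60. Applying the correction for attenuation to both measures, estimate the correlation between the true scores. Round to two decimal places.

r_true = r_obs / √(r_xx · r_yy) = 0.32 / √(0.61 × 0.60) = 0.32 / √0.3660 = 0.32 / 0.6050 ≈ 0.53.

0.53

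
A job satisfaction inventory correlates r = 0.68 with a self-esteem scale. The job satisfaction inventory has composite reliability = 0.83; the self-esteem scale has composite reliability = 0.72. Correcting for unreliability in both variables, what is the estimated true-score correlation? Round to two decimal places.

0.88

r_true = r_obs / √(r_xx · r_yy) = 0.68 / √(0.83 × 0.72) = 0.68 / √0.5976 = 0.68 / 0.7730 ≈ 0.88.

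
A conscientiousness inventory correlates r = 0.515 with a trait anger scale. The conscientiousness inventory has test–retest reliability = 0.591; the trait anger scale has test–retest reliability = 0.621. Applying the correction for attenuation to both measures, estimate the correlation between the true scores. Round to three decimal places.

0.850

r_true = r_obs / √(r_xx · r_yy) = 0.515 / √(0.591 × 0.621) = 0.515 / √0.367011 = 0.515 / 0.6058 ≈ 0.850.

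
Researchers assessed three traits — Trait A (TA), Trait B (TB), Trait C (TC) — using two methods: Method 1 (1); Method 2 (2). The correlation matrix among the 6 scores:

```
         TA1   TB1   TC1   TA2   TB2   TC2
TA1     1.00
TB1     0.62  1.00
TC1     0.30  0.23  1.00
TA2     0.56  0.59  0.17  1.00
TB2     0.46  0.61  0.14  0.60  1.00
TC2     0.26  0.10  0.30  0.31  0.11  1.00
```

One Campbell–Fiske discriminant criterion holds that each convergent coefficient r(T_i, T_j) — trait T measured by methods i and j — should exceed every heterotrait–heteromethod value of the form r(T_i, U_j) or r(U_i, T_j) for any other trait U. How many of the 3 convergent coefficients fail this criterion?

Convergent coefficients and their comparison sets:
TA (methods 1·2): 0.56 vs {0.46, 0.59, 0.26, 0.17} → fail.
TB (methods 1·2): 0.61 vs {0.59, 0.46, 0.10, 0.14} → pass.
TC (methods 1·2): 0.30 vs {0.17, 0.26, 0.14, 0.10} → pass.
1 of 3 fail.

1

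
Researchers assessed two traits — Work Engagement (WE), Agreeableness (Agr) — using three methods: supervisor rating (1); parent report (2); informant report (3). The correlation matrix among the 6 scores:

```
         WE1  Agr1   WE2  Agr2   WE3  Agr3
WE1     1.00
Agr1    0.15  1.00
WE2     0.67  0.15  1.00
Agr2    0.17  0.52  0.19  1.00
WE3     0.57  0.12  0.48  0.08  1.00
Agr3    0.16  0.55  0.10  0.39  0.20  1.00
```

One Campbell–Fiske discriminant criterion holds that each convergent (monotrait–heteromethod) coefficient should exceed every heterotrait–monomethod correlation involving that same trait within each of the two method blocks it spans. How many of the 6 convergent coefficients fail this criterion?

Each convergent coefficient versus the relevant comparison correlations:
WE (methods 1·2): 0.67 vs {0.15, 0.19} → pass.
WE (methods 1·3): 0.57 vs {0.15, 0.20} → pass.
WE (methods 2·3): 0.48 vs {0.19, 0.20} → pass.
Agr (methods 1·2): 0.52 vs {0.15, 0.19} → pass.
Agr (methods 1·3): 0.55 vs {0.15, 0.20} → pass.
Agr (methods 2·3): 0.39 vs {0.19, 0.20} → pass.
0 of 6 fail.

0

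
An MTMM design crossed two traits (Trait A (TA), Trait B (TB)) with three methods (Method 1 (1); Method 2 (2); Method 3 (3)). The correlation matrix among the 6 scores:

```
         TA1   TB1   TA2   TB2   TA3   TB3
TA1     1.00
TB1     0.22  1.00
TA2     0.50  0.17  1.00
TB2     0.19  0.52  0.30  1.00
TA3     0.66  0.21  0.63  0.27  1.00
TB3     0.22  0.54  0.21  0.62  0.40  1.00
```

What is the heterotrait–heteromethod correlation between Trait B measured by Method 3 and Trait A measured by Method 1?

Different traits and methods: r(TB3, TA1) = 0.22.

0.22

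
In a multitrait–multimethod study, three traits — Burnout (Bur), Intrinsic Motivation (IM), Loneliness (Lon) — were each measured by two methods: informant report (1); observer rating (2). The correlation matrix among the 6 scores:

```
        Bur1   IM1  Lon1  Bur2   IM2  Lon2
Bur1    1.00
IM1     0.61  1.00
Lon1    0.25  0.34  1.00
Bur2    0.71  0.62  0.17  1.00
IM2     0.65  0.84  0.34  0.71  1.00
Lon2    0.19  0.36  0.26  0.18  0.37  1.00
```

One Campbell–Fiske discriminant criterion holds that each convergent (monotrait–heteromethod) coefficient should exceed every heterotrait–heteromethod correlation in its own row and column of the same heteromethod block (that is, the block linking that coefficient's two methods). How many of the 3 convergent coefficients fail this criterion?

Convergent coefficients and their comparison sets:
Bur (methods 1·2): 0.71 vs {0.65, 0.62, 0.19, 0.17} → pass.
IM (methods 1·2): 0.84 vs {0.62, 0.65, 0.36, 0.34} → pass.
Lon (methods 1·2): 0.26 vs {0.17, 0.19, 0.34, 0.36} → fail.
1 of 3 fail.

1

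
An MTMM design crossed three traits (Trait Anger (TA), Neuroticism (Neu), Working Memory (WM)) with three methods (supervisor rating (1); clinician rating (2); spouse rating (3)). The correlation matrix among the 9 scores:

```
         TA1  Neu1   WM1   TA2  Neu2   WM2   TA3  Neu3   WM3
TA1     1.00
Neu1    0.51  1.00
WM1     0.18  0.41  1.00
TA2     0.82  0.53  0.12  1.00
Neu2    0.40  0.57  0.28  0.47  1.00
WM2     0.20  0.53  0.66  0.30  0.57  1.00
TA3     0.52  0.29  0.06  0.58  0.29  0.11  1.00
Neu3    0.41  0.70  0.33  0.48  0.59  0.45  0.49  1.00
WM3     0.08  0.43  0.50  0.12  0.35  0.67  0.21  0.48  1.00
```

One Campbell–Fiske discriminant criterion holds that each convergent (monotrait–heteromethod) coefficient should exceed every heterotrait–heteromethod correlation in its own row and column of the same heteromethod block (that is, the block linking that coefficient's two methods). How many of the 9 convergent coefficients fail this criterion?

Checking each validity diagonal entry against its comparison values:
TA (methods 1·2): 0.82 vs {0.40, 0.53, 0.20, 0.12} → pass.
TA (methods 1·3): 0.52 vs {0.41, 0.29, 0.08, 0.06} → pass.
TA (methods 2·3): 0.58 vs {0.48, 0.29, 0.12, 0.11} → pass.
Neu (methods 1·2): 0.57 vs {0.53, 0.40, 0.53, 0.28} → pass.
Neu (methods 1·3): 0.70 vs {0.29, 0.41, 0.43, 0.33} → pass.
Neu (methods 2·3): 0.59 vs {0.29, 0.48, 0.35, 0.45} → pass.
WM (methods 1·2): 0.66 vs {0.12, 0.20, 0.28, 0.53} → pass.
WM (methods 1·3): 0.50 vs {0.06, 0.08, 0.33, 0.43} → pass.
WM (methods 2·3): 0.67 vs {0.11, 0.12, 0.45, 0.35} → pass.
0 of 9 fail.

0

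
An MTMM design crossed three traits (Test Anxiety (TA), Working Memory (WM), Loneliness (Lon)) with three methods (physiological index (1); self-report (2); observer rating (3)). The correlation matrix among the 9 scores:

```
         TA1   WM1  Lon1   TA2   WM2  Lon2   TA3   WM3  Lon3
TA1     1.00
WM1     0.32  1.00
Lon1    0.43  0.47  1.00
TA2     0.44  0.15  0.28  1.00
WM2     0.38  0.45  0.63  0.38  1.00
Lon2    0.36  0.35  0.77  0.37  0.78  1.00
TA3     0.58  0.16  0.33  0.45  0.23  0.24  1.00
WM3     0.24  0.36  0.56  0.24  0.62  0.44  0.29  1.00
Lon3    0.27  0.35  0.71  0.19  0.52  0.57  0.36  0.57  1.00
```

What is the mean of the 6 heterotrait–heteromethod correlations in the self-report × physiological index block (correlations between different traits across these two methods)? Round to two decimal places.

0.36

HTHM values (method 2 × method 1): 0.15, 0.28, 0.38, 0.63, 0.36, 0.35; mean = 2.15/6 = 0.36.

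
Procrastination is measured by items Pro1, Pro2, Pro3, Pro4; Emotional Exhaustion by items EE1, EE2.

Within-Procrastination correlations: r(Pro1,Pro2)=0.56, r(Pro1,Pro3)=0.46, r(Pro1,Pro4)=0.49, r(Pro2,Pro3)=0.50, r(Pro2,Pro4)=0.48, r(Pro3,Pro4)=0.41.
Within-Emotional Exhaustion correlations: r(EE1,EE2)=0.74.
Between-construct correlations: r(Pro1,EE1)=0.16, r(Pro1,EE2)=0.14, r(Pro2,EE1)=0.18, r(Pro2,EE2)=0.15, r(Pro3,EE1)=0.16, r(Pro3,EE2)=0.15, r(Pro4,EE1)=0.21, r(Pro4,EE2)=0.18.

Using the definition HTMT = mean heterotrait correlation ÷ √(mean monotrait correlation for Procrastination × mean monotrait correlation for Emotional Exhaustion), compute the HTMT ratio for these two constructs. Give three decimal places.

Mean between = 1.33/8 = 0.1663.
Mean within-Pro = 2.90/6 = 0.4833; mean within-EE = 0.74/1 = 0.7400.
Geometric mean = √(0.4833 × 0.7400) = 0.5980.
HTMT = 0.1663 / 0.5980 = 0.278.

0.278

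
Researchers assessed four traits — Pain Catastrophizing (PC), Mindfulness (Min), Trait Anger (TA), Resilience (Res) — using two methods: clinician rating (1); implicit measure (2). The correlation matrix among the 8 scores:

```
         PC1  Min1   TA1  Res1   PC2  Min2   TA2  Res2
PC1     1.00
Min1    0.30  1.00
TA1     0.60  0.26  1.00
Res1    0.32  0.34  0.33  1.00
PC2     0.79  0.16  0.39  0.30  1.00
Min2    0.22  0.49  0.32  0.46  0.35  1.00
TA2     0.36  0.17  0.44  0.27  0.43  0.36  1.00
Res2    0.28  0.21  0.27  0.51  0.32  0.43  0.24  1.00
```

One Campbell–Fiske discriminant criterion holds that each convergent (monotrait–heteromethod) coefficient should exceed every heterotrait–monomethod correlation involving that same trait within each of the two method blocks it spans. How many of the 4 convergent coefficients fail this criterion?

1

Convergent coefficients and their comparison sets:
PC (methods 1·2): 0.79 vs {0.30, 0.35, 0.60, 0.43, 0.32, 0.32} → pass.
Min (methods 1·2): 0.49 vs {0.30, 0.35, 0.26, 0.36, 0.34, 0.43} → pass.
TA (methods 1·2): 0.44 vs {0.60, 0.43, 0.26, 0.36, 0.33, 0.24} → fail.
Res (methods 1·2): 0.51 vs {0.32, 0.32, 0.34, 0.43, 0.33, 0.24} → pass.
1 of 4 fail.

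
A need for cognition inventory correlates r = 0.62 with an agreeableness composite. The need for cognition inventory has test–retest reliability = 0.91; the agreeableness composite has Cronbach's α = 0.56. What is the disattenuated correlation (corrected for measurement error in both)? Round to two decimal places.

0.87

r_true = r_obs / √(r_xx · r_yy) = 0.62 / √(0.91 × 0.56) = 0.62 / √0.5096 = 0.62 / 0.7139 ≈ 0.87.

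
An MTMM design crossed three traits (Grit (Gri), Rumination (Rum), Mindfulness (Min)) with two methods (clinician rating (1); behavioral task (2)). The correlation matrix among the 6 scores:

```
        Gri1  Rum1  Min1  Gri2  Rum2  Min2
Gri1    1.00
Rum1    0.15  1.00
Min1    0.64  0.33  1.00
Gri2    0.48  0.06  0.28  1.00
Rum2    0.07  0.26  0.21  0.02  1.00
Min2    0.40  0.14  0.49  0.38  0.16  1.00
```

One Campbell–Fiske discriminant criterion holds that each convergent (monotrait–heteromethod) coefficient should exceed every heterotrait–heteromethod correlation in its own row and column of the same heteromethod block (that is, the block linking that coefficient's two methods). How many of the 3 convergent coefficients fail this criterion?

Checking each validity diagonal entry against its comparison values:
Gri (methods 1·2): 0.48 vs {0.07, 0.06, 0.40, 0.28} → pass.
Rum (methods 1·2): 0.26 vs {0.06, 0.07, 0.14, 0.21} → pass.
Min (methods 1·2): 0.49 vs {0.28, 0.40, 0.21, 0.14} → pass.
0 of 3 fail.

0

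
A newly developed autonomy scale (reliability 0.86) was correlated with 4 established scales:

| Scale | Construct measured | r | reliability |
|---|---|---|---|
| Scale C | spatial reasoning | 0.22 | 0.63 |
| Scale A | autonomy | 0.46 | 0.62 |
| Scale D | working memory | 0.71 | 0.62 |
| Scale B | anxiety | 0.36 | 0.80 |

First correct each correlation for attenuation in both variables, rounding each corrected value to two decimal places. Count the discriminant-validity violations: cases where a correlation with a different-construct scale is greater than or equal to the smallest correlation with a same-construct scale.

Disattenuated r (r / √(r_scale · r_new)):
  Scale C (disc): 0.22 / √(0.63·0.86) = 0.30
  Scale A (conv): 0.46 / √(0.62·0.86) = 0.63
  Scale D (disc): 0.71 / √(0.62·0.86) = 0.97
  Scale B (disc): 0.36 / √(0.80·0.86) = 0.43
Smallest convergent = 0.63. Discriminant values: 0.30, 0.97, 0.43; count ≥ 0.63 → 1.

1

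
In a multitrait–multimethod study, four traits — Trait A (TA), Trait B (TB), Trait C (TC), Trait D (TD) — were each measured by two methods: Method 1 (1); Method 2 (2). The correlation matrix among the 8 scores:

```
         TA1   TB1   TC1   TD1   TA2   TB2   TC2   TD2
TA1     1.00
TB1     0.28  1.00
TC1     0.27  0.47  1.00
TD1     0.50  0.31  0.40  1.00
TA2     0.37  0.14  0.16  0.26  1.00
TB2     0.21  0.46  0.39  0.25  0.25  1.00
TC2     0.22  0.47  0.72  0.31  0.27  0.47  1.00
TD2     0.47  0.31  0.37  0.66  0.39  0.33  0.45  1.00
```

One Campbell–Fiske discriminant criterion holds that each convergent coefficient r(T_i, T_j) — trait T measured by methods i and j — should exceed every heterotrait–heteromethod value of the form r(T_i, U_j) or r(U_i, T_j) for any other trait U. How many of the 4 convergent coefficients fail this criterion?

2

Each convergent coefficient versus the relevant comparison correlations:
TA (methods 1·2): 0.37 vs {0.21, 0.14, 0.22, 0.16, 0.47, 0.26} → fail.
TB (methods 1·2): 0.46 vs {0.14, 0.21, 0.47, 0.39, 0.31, 0.25} → fail.
TC (methods 1·2): 0.72 vs {0.16, 0.22, 0.39, 0.47, 0.37, 0.31} → pass.
TD (methods 1·2): 0.66 vs {0.26, 0.47, 0.25, 0.31, 0.31, 0.37} → pass.
2 of 4 fail.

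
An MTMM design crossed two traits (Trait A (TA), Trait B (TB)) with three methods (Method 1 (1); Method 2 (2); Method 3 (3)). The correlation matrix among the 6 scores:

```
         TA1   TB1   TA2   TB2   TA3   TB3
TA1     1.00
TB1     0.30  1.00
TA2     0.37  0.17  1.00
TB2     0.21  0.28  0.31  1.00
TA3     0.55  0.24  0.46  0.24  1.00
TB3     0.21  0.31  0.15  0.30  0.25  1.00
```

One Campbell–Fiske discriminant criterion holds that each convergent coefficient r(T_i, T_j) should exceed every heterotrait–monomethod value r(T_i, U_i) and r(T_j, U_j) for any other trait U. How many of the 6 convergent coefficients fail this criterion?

2

Convergent coefficients and their comparison sets:
TA (methods 1·2): 0.37 vs {0.30, 0.31} → pass.
TA (methods 1·3): 0.55 vs {0.30, 0.25} → pass.
TA (methods 2·3): 0.46 vs {0.31, 0.25} → pass.
TB (methods 1·2): 0.28 vs {0.30, 0.31} → fail.
TB (methods 1·3): 0.31 vs {0.30, 0.25} → pass.
TB (methods 2·3): 0.30 vs {0.31, 0.25} → fail.
2 of 6 fail.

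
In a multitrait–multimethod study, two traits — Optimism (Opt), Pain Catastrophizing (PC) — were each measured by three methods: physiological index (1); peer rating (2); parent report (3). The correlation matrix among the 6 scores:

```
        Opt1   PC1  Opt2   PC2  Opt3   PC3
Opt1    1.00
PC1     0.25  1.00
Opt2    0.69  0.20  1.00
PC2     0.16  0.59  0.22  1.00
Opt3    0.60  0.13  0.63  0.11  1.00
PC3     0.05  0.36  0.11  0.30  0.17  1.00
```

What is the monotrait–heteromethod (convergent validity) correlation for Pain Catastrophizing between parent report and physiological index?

0.36

Same trait (PC), different methods: r(PC3, PC1) = 0.36.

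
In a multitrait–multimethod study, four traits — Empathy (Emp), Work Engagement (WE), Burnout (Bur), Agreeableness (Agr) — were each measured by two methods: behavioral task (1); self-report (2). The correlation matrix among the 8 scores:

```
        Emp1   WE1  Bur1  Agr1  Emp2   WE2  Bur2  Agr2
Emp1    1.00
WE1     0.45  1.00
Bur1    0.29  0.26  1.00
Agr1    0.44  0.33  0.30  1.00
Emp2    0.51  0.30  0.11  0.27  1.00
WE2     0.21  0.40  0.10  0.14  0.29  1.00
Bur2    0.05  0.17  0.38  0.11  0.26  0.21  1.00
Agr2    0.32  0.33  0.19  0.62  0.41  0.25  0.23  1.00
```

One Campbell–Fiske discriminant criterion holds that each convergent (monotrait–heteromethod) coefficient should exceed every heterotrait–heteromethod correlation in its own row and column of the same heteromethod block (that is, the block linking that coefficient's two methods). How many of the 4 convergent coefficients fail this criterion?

Convergent coefficients and their comparison sets:
Emp (methods 1·2): 0.51 vs {0.21, 0.30, 0.05, 0.11, 0.32, 0.27} → pass.
WE (methods 1·2): 0.40 vs {0.30, 0.21, 0.17, 0.10, 0.33, 0.14} → pass.
Bur (methods 1·2): 0.38 vs {0.11, 0.05, 0.10, 0.17, 0.19, 0.11} → pass.
Agr (methods 1·2): 0.62 vs {0.27, 0.32, 0.14, 0.33, 0.11, 0.19} → pass.
0 of 4 fail.

0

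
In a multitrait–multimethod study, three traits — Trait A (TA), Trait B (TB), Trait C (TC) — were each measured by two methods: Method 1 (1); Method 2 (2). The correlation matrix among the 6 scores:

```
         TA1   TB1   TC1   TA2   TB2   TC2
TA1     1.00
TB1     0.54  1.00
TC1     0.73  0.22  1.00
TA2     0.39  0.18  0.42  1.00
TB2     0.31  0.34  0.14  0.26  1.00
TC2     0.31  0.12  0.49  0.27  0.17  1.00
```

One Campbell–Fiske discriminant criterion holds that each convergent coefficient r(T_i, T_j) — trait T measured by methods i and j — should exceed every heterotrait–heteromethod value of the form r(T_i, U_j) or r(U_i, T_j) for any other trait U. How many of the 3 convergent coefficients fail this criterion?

1

Each convergent coefficient versus the relevant comparison correlations:
TA (methods 1·2): 0.39 vs {0.31, 0.18, 0.31, 0.42} → fail.
TB (methods 1·2): 0.34 vs {0.18, 0.31, 0.12, 0.14} → pass.
TC (methods 1·2): 0.49 vs {0.42, 0.31, 0.14, 0.12} → pass.
1 of 3 fail.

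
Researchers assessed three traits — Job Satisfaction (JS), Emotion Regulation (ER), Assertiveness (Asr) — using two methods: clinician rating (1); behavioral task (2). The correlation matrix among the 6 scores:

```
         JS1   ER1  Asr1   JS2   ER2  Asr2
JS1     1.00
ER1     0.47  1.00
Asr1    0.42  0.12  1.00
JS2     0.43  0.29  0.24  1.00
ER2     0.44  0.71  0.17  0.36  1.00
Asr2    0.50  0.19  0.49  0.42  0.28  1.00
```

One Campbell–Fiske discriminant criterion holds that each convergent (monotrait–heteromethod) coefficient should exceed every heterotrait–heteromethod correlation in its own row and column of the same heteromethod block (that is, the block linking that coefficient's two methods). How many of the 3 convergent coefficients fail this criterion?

2

Each convergent coefficient versus the relevant comparison correlations:
JS (methods 1·2): 0.43 vs {0.44, 0.29, 0.50, 0.24} → fail.
ER (methods 1·2): 0.71 vs {0.29, 0.44, 0.19, 0.17} → pass.
Asr (methods 1·2): 0.49 vs {0.24, 0.50, 0.17, 0.19} → fail.
2 of 3 fail.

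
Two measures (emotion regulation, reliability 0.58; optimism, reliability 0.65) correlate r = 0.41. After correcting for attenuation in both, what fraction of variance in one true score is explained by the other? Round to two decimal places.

0.45

Disattenuated r = 0.41 / √(0.58 × 0.65) = 0.41 / 0.6140 = 0.6678.
Shared true-score variance = 0.6678² = 0.4460 ≈ 0.45.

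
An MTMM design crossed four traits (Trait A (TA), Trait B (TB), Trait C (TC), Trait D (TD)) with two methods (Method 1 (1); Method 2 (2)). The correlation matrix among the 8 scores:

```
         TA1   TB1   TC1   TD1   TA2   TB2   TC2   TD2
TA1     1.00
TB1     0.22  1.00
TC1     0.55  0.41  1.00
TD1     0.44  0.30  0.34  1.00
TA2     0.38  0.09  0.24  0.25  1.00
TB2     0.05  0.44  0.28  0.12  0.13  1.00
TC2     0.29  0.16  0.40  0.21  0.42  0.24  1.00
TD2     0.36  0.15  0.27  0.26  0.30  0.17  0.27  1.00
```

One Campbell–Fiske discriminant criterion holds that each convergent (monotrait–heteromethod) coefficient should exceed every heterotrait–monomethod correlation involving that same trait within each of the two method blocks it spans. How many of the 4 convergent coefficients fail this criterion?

3

Each convergent coefficient versus the relevant comparison correlations:
TA (methods 1·2): 0.38 vs {0.22, 0.13, 0.55, 0.42, 0.44, 0.30} → fail.
TB (methods 1·2): 0.44 vs {0.22, 0.13, 0.41, 0.24, 0.30, 0.17} → pass.
TC (methods 1·2): 0.40 vs {0.55, 0.42, 0.41, 0.24, 0.34, 0.27} → fail.
TD (methods 1·2): 0.26 vs {0.44, 0.30, 0.30, 0.17, 0.34, 0.27} → fail.
3 of 4 fail.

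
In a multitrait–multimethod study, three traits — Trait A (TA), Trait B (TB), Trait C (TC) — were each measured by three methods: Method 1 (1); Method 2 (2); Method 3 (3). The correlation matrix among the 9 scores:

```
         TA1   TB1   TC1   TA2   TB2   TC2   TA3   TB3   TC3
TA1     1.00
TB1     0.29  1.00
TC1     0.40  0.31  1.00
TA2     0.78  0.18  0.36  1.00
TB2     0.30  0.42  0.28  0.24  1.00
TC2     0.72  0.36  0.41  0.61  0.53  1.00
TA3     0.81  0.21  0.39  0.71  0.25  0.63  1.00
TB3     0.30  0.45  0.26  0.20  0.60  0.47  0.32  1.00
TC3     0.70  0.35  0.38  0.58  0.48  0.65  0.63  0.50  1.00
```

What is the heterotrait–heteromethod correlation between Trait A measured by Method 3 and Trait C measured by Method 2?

0.63

Different traits and methods: r(TA3, TC2) = 0.63.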